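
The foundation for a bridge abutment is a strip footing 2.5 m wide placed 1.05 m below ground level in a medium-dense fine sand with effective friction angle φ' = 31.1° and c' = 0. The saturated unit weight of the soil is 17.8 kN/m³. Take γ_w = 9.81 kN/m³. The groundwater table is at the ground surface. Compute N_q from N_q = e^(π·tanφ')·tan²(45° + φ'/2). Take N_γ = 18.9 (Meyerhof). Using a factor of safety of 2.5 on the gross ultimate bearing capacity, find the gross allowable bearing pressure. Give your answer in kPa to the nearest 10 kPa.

q_all ≈ 150 kPa

N_q = e^(π·tan31.1°)·tan²(60.55°) = 20.87.
With the water table at the surface the whole profile is submerged: γ' = 17.8 − 9.81 = 7.99 kN/m³, so q = γ'·D_f = 8.3895 kPa; the same γ' applies in the ½γBN_γ term.
q_ult = q·N_q + 0.5·γ·B·N_γ
     = 8.3895 × 20.87 + 0.5 × 7.99 × 2.5 × 18.9
     = 175.09 + 188.76 = 363.86 kPa.
q_all = 363.86 / 2.5 = 145.54 kPa.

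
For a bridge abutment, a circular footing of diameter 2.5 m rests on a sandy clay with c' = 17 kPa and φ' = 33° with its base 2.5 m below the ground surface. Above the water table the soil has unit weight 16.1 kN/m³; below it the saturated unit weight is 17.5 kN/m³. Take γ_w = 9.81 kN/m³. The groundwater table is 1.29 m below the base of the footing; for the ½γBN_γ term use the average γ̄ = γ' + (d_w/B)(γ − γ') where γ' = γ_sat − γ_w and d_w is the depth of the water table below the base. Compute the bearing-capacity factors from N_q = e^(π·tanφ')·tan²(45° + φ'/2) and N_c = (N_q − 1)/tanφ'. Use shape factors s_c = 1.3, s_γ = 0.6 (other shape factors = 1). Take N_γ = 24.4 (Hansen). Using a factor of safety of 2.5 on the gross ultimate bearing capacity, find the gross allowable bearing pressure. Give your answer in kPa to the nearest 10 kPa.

N_q = e^(π·tan33°)·tan²(61.5°) = 26.09; N_c = (N_q − 1)/tanφ' = 38.64.
Effective surcharge at the founding depth q = γ·D_f = 16.1 × 2.5 = 40.25 kPa.
With d_w = 1.29 m < B, γ̄ = 7.69 + (1.29/2.5) × (16.1 − 7.69) = 12.03 kN/m³.
q_ult = c·N_c·s_c + q·N_q + 0.5·γ·B·N_γ·s_γ
     = 17 × 38.638 × 1.3 + 40.25 × 26.092 + 0.5 × 12.03 × 2.5 × 24.4 × 0.6
     = 853.91 + 1050.2 + 220.14 = 2124.3 kPa.
q_all = 2124.3 / 2.5 = 849.7 kPa.

q_all ≈ 850 kPa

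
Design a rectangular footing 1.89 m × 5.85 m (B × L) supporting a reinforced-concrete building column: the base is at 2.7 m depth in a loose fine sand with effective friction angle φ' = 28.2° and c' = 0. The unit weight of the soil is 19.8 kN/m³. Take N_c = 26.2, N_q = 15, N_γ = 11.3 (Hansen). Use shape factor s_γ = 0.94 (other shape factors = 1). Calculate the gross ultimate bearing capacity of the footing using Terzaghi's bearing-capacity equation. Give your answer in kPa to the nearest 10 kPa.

Effective surcharge at the founding depth q = γ·D_f = 19.8 × 2.7 = 53.46 kPa.
q_ult = q·N_q + 0.5·γ·B·N_γ·s_γ
     = 53.46 × 15 + 0.5 × 19.8 × 1.89 × 11.3 × 0.94
     = 801.9 + 198.75 = 1000.6 kPa.

q_ult ≈ 1000 kPa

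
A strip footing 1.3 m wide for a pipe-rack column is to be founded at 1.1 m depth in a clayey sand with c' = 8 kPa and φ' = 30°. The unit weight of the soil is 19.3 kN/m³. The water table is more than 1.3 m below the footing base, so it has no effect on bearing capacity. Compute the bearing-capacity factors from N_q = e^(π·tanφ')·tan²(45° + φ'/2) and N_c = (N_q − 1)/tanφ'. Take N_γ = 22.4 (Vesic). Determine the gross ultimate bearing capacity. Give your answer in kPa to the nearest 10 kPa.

tan30° = 0.5774, so N_q = e^(π×0.5774)·tan²(60°) = 6.134 × 3.0 = 18.4.
N_c = (18.4 − 1)/tan30° = 30.14.
Effective surcharge at the founding depth q = γ·D_f = 19.3 × 1.1 = 21.23 kPa.
q_ult = c·N_c + q·N_q + 0.5·γ·B·N_γ
     = 8 × 30.14 + 21.23 × 18.401 + 0.5 × 19.3 × 1.3 × 22.4
     = 241.12 + 390.66 + 281.01 = 912.78 kPa.

q_ult ≈ 910 kPa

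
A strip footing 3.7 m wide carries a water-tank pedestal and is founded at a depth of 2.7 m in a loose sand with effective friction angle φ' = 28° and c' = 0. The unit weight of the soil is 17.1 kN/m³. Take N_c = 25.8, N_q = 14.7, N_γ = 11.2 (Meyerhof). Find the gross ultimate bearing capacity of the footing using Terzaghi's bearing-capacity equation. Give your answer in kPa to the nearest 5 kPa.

Overburden at base level: q = 17.1 × 2.7 = 46.17 kPa.
Surcharge term q·N_q = 46.17 × 14.7 = 678.7 kPa; self-weight term 0.5·γ·B·N_γ = 0.5 × 17.1 × 3.7 × 11.2 = 354.31 kPa.
q_ult = 678.7 + 354.31 = 1033 kPa.

q_ult ≈ 1035 kPa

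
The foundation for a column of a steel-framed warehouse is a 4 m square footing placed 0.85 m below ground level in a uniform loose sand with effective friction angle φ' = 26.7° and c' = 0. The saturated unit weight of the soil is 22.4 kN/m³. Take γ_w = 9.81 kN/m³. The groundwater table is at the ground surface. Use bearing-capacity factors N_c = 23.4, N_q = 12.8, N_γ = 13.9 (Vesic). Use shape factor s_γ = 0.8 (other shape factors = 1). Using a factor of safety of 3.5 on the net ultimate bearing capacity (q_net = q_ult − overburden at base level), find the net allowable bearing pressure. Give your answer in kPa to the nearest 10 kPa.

Water table at ground surface, so effective unit weight γ' = 22.4 − 9.81 = 12.59 kN/m³ is used throughout; overburden q = 12.59 × 0.85 = 10.701 kPa; the same γ' applies in the ½γBN_γ term.
Surcharge term q·N_q = 10.701 × 12.8 = 136.98 kPa; self-weight term 0.5·γ·B·N_γ·s_γ = 0.5 × 12.59 × 4 × 13.9 × 0.8 = 280 kPa.
q_ult = 136.98 + 280 = 416.98 kPa.
q_net = 416.98 − 10.701 = 406.28 kPa.
q_all(net) = 406.28 / 3.5 = 116.08 kPa.

q_all(net) ≈ 120 kPa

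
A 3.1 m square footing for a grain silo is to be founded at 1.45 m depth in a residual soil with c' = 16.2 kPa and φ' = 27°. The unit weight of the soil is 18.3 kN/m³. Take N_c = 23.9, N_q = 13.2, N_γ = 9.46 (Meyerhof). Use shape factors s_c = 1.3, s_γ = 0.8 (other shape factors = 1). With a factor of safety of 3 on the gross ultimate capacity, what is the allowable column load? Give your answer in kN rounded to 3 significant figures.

P_all ≈ 3420 kN

Overburden at base level: q = 18.3 × 1.45 = 26.535 kPa.
Cohesion term c·N_c·s_c = 16.2 × 23.9 × 1.3 = 503.33 kPa; surcharge term q·N_q = 26.535 × 13.2 = 350.26 kPa; self-weight term 0.5·γ·B·N_γ·s_γ = 0.5 × 18.3 × 3.1 × 9.46 × 0.8 = 214.67 kPa.
q_ult = 503.33 + 350.26 + 214.67 = 1068.3 kPa.
Gross allowable pressure q_all = 1068.3 / 3 = 356.09 kPa.
Footing area = 9.61 m², so allowable column load = 356.09 × 9.61 = 3422 kN.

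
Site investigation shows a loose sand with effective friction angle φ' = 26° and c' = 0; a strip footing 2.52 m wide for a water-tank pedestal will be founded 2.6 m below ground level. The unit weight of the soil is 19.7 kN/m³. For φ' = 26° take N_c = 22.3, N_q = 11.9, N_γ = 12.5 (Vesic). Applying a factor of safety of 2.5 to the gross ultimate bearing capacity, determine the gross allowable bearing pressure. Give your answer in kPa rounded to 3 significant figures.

q_all ≈ 368 kPa

Overburden at base level: q = 19.7 × 2.6 = 51.22 kPa.
Surcharge term q·N_q = 51.22 × 11.9 = 609.52 kPa; self-weight term 0.5·γ·B·N_γ = 0.5 × 19.7 × 2.52 × 12.5 = 310.27 kPa.
q_ult = 609.52 + 310.27 = 919.79 kPa.
q_all = q_ult / FS = 919.79 / 2.5 = 367.92 kPa.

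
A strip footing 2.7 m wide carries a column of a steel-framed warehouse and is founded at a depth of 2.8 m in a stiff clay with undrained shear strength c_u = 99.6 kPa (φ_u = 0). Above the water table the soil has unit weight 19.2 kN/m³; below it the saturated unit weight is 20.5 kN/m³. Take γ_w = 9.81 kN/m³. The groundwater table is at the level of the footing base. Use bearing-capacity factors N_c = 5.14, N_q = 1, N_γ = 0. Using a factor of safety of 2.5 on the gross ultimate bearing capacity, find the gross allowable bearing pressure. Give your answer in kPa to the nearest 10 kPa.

q = γ·D_f = 19.2 × 2.8 = 53.76 kPa.
c·N_c = 99.6 × 5.14 = 511.94 kPa
q·N_q = 53.76 × 1 = 53.76 kPa
q_ult = 511.94 + 53.76 = 565.7 kPa.
q_all = 565.7 / 2.5 = 226.28 kPa.

q_all ≈ 230 kPa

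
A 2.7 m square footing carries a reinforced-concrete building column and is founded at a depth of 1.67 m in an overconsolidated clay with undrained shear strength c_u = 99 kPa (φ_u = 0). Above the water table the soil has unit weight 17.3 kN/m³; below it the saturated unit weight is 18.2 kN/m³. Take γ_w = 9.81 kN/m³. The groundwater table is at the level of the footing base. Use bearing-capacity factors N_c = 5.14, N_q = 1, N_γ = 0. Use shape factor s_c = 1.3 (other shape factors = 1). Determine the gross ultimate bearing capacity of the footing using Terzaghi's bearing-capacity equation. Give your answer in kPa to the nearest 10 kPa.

q_ult ≈ 690 kPa

Overburden at base level: q = 17.3 × 1.67 = 28.891 kPa.
Cohesion term c·N_c·s_c = 99 × 5.14 × 1.3 = 661.52 kPa; surcharge term q·N_q = 28.891 × 1 = 28.891 kPa.
q_ult = 661.52 + 28.891 = 690.41 kPa.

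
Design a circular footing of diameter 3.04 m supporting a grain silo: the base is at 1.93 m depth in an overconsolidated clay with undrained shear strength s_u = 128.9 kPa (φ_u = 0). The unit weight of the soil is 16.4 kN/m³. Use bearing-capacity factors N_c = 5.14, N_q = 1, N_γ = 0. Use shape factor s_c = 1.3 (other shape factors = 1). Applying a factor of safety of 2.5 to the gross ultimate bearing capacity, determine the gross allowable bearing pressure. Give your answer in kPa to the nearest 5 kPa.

q = γ·D_f = 16.4 × 1.93 = 31.652 kPa.
c·N_c·s_c = 128.9 × 5.14 × 1.3 = 861.31 kPa
q·N_q = 31.652 × 1 = 31.652 kPa
q_ult = 861.31 + 31.652 = 892.96 kPa.
q_all = q_ult / FS = 892.96 / 2.5 = 357.18 kPa.

q_all ≈ 355 kPa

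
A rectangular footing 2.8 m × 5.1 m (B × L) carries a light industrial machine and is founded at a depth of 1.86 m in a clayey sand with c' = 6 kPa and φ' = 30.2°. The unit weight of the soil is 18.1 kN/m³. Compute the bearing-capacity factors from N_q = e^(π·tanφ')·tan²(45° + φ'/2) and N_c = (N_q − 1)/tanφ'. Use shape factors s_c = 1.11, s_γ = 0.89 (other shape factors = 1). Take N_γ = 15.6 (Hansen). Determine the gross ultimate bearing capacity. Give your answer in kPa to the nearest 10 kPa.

q_ult ≈ 1190 kPa

tan30.2° = 0.582, so N_q = e^(π×0.582)·tan²(60.1°) = 6.224 × 3.024 = 18.82.
N_c = (18.82 − 1)/tan30.2° = 30.62.
Effective surcharge at the founding depth q = γ·D_f = 18.1 × 1.86 = 33.666 kPa.
q_ult = c·N_c·s_c + q·N_q + 0.5·γ·B·N_γ·s_γ
     = 6 × 30.625 × 1.11 + 33.666 × 18.824 + 0.5 × 18.1 × 2.8 × 15.6 × 0.89
     = 203.96 + 633.73 + 351.82 = 1189.5 kPa.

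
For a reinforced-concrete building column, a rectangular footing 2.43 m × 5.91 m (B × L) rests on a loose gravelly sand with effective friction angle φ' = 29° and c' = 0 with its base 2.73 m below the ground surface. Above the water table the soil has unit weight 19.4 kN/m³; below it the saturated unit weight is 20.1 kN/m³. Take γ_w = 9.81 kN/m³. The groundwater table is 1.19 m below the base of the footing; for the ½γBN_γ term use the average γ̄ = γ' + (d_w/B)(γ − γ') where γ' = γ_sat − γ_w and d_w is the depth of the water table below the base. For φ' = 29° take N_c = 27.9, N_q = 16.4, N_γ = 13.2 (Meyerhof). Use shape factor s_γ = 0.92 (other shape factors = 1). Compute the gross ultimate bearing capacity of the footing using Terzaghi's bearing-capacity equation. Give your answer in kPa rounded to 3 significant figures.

Overburden at base level: q = 19.4 × 2.73 = 52.962 kPa.
The water table is 1.19 m below the base (< B = 2.43 m), so the ½γBN_γ term uses γ̄ = γ' + (d_w/B)(γ − γ') = 10.29 + (1.19/2.43)(19.4 − 10.29) = 14.751 kN/m³.
Surcharge term q·N_q = 52.962 × 16.4 = 868.58 kPa; self-weight term 0.5·γ·B·N_γ·s_γ = 0.5 × 14.751 × 2.43 × 13.2 × 0.92 = 217.65 kPa.
q_ult = 868.58 + 217.65 = 1086.2 kPa.

q_ult ≈ 1090 kPa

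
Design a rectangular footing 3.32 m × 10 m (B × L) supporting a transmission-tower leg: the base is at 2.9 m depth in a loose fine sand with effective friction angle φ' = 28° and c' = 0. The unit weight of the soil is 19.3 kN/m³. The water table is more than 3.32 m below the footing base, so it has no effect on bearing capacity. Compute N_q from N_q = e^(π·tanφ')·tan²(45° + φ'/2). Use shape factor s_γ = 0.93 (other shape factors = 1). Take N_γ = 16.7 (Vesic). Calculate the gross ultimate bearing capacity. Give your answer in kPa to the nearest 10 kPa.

q_ult ≈ 1320 kPa

tan28° = 0.5317, so N_q = e^(π×0.5317)·tan²(59°) = 5.314 × 2.77 = 14.72.
Effective surcharge at the founding depth q = γ·D_f = 19.3 × 2.9 = 55.97 kPa.
q_ult = q·N_q + 0.5·γ·B·N_γ·s_γ
     = 55.97 × 14.72 + 0.5 × 19.3 × 3.32 × 16.7 × 0.93
     = 823.87 + 497.58 = 1321.5 kPa.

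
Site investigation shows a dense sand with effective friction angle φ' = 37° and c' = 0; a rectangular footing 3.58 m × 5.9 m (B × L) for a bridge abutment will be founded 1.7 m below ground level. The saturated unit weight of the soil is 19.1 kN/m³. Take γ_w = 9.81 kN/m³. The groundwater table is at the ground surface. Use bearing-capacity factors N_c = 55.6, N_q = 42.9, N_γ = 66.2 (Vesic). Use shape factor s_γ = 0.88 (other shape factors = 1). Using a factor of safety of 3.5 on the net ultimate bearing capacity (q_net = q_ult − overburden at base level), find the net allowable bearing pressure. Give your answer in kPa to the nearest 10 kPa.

q_all(net) ≈ 470 kPa

With the water table at the surface the whole profile is submerged: γ' = 19.1 − 9.81 = 9.29 kN/m³, so q = γ'·D_f = 15.793 kPa; the same γ' applies in the ½γBN_γ term.
q_ult = q·N_q + 0.5·γ·B·N_γ·s_γ
     = 15.793 × 42.9 + 0.5 × 9.29 × 3.58 × 66.2 × 0.88
     = 677.52 + 968.74 = 1646.3 kPa.
q_net = 1646.3 − 15.793 = 1630.5 kPa.
q_all(net) = 1630.5 / 3.5 = 465.85 kPa.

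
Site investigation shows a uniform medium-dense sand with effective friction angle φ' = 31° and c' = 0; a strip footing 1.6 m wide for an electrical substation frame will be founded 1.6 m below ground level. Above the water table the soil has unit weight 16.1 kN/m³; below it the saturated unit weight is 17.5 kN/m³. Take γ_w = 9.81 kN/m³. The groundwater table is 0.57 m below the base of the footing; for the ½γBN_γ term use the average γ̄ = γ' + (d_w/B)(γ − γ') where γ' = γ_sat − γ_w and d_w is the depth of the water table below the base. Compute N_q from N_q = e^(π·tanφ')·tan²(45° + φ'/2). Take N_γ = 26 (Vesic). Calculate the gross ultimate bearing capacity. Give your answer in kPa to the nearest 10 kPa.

q_ult ≈ 750 kPa

tan31° = 0.6009, so N_q = e^(π×0.6009)·tan²(60.5°) = 6.604 × 3.124 = 20.63.
q = γ·D_f = 16.1 × 1.6 = 25.76 kPa.
γ' = 7.69 kN/m³; averaging over the depth B below the base, γ̄ = γ' + (d_w/B)(γ − γ') = 10.686 kN/m³.
q·N_q = 25.76 × 20.631 = 531.45 kPa
0.5·γ·B·N_γ = 0.5 × 10.686 × 1.6 × 26 = 222.27 kPa
q_ult = 531.45 + 222.27 = 753.72 kPa.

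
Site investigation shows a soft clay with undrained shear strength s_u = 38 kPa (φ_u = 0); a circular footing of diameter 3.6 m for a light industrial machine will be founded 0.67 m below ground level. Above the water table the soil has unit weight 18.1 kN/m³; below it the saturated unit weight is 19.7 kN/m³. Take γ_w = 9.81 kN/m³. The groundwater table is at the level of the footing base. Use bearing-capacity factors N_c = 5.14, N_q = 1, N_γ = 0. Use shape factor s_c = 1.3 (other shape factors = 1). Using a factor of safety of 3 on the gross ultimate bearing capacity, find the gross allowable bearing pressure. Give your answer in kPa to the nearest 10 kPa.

q_all ≈ 90 kPa

Overburden at base level: q = 18.1 × 0.67 = 12.127 kPa.
Cohesion term c·N_c·s_c = 38 × 5.14 × 1.3 = 253.92 kPa; surcharge term q·N_q = 12.127 × 1 = 12.127 kPa.
q_ult = 253.92 + 12.127 = 266.04 kPa.
q_all = 266.04 / 3 = 88.681 kPa.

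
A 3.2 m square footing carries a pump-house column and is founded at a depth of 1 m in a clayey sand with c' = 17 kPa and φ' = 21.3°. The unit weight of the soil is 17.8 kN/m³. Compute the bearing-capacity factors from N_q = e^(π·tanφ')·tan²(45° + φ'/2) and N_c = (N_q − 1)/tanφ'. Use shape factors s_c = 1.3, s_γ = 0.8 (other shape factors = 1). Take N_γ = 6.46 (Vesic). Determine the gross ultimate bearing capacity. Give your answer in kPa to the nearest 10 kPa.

q_ult ≈ 630 kPa

tan21.3° = 0.3899, so N_q = e^(π×0.3899)·tan²(55.65°) = 3.404 × 2.141 = 7.29.
N_c = (7.29 − 1)/tan21.3° = 16.13.
Overburden at base level: q = 17.8 × 1 = 17.8 kPa.
Cohesion term c·N_c·s_c = 17 × 16.126 × 1.3 = 356.38 kPa; surcharge term q·N_q = 17.8 × 7.2871 = 129.71 kPa; self-weight term 0.5·γ·B·N_γ·s_γ = 0.5 × 17.8 × 3.2 × 6.46 × 0.8 = 147.18 kPa.
q_ult = 356.38 + 129.71 + 147.18 = 633.27 kPa.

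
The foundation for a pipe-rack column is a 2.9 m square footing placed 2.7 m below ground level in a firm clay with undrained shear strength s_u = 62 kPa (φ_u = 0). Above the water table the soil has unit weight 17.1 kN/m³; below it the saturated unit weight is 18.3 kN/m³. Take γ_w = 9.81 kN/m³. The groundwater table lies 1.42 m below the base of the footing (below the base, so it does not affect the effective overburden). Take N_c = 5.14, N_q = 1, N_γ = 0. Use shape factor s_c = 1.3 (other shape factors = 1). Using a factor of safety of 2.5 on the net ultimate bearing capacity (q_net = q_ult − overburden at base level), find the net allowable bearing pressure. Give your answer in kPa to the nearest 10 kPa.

q_all(net) ≈ 170 kPa

Effective surcharge at the founding depth q = γ·D_f = 17.1 × 2.7 = 46.17 kPa.
q_ult = c·N_c·s_c + q·N_q
     = 62 × 5.14 × 1.3 + 46.17 × 1
     = 414.28 + 46.17 = 460.45 kPa.
q_net = 460.45 − 46.17 = 414.28 kPa.
q_all(net) = 414.28 / 2.5 = 165.71 kPa.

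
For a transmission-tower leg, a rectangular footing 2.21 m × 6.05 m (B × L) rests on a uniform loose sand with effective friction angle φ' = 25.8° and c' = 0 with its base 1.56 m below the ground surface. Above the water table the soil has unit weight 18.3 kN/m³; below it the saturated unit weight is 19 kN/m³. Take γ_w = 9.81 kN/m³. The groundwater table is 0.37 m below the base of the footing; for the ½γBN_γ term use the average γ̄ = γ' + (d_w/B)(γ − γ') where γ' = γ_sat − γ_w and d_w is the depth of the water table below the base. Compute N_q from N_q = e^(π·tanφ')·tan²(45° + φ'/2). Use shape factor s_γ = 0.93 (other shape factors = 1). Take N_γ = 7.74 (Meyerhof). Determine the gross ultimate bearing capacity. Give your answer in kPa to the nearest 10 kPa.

tan25.8° = 0.4834, so N_q = e^(π×0.4834)·tan²(57.9°) = 4.566 × 2.541 = 11.6.
q = γ·D_f = 18.3 × 1.56 = 28.548 kPa.
γ' = 9.19 kN/m³; averaging over the depth B below the base, γ̄ = γ' + (d_w/B)(γ − γ') = 10.715 kN/m³.
q·N_q = 28.548 × 11.604 = 331.28 kPa
0.5·γ·B·N_γ·s_γ = 0.5 × 10.715 × 2.21 × 7.74 × 0.93 = 85.229 kPa
q_ult = 331.28 + 85.229 = 416.51 kPa.

q_ult ≈ 420 kPa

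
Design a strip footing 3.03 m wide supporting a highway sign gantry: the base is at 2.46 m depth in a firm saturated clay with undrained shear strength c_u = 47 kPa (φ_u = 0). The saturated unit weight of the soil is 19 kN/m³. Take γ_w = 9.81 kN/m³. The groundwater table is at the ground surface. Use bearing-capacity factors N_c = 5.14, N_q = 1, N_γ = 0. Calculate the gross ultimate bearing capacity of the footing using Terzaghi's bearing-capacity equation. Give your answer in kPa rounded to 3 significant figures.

Water table at ground surface, so effective unit weight γ' = 19 − 9.81 = 9.19 kN/m³ is used throughout; overburden q = 9.19 × 2.46 = 22.607 kPa.
Cohesion term c·N_c = 47 × 5.14 = 241.58 kPa; surcharge term q·N_q = 22.607 × 1 = 22.607 kPa.
q_ult = 241.58 + 22.607 = 264.19 kPa.

q_ult ≈ 264 kPa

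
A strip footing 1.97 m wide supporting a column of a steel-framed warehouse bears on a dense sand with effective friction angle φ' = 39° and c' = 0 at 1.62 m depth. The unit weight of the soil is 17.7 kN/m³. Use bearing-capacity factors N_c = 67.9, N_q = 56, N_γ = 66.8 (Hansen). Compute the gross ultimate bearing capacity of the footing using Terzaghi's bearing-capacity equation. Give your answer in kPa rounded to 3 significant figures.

q_ult ≈ 2770 kPa

Overburden at base level: q = 17.7 × 1.62 = 28.674 kPa.
Surcharge term q·N_q = 28.674 × 56 = 1605.7 kPa; self-weight term 0.5·γ·B·N_γ = 0.5 × 17.7 × 1.97 × 66.8 = 1164.6 kPa.
q_ult = 1605.7 + 1164.6 = 2770.4 kPa.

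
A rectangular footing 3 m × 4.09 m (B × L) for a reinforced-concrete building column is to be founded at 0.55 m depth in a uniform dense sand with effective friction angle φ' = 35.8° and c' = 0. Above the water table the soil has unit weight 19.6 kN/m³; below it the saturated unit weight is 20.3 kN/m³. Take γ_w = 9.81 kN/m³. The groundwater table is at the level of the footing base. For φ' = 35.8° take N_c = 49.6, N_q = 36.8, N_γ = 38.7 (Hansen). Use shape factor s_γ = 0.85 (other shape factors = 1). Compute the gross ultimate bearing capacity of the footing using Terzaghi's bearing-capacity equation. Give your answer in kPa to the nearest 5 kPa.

q_ult ≈ 915 kPa

Effective surcharge at the founding depth q = γ·D_f = 19.6 × 0.55 = 10.78 kPa.
The water table coincides with the base, so in the self-weight term γ → γ' = 10.49 kN/m³.
q_ult = q·N_q + 0.5·γ·B·N_γ·s_γ
     = 10.78 × 36.8 + 0.5 × 10.49 × 3 × 38.7 × 0.85
     = 396.7 + 517.6 = 914.31 kPa.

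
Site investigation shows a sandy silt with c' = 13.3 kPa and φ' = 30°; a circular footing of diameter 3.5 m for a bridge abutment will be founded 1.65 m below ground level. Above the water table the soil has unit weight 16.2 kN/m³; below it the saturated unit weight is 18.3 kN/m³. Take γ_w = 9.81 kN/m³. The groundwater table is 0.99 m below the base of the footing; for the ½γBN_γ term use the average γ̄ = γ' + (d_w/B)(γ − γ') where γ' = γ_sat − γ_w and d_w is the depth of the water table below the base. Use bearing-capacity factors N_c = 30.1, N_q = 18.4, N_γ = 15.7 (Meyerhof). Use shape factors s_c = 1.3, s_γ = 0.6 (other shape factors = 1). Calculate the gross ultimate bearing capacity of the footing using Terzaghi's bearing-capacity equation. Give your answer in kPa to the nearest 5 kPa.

q_ult ≈ 1190 kPa

Effective surcharge at the founding depth q = γ·D_f = 16.2 × 1.65 = 26.73 kPa.
With d_w = 0.99 m < B, γ̄ = 8.49 + (0.99/3.5) × (16.2 − 8.49) = 10.671 kN/m³.
q_ult = c·N_c·s_c + q·N_q + 0.5·γ·B·N_γ·s_γ
     = 13.3 × 30.1 × 1.3 + 26.73 × 18.4 + 0.5 × 10.671 × 3.5 × 15.7 × 0.6
     = 520.43 + 491.83 + 175.91 = 1188.2 kPa.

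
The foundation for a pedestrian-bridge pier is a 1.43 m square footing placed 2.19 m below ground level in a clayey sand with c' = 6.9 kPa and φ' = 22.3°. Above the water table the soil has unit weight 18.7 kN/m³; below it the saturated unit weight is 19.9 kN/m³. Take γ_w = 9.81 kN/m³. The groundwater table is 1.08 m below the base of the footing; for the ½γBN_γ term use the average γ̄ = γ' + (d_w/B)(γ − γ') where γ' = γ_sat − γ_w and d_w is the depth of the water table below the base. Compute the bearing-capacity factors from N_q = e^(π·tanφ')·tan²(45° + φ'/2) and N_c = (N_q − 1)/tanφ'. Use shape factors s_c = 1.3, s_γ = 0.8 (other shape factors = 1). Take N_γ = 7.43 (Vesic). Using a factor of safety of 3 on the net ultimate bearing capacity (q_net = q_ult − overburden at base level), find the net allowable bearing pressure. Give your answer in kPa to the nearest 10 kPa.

q_all(net) ≈ 170 kPa

N_q = e^(π·tan22.3°)·tan²(56.15°) = 8.06; N_c = (N_q − 1)/tanφ' = 17.22.
Overburden at base level: q = 18.7 × 2.19 = 40.953 kPa.
The water table is 1.08 m below the base (< B = 1.43 m), so the ½γBN_γ term uses γ̄ = γ' + (d_w/B)(γ − γ') = 10.09 + (1.08/1.43)(18.7 − 10.09) = 16.593 kN/m³.
Cohesion term c·N_c·s_c = 6.9 × 17.222 × 1.3 = 154.48 kPa; surcharge term q·N_q = 40.953 × 8.0632 = 330.21 kPa; self-weight term 0.5·γ·B·N_γ·s_γ = 0.5 × 16.593 × 1.43 × 7.43 × 0.8 = 70.518 kPa.
q_ult = 154.48 + 330.21 + 70.518 = 555.21 kPa.
q_net = 555.21 − 40.953 = 514.26 kPa.
q_all(net) = 514.26 / 3 = 171.42 kPa.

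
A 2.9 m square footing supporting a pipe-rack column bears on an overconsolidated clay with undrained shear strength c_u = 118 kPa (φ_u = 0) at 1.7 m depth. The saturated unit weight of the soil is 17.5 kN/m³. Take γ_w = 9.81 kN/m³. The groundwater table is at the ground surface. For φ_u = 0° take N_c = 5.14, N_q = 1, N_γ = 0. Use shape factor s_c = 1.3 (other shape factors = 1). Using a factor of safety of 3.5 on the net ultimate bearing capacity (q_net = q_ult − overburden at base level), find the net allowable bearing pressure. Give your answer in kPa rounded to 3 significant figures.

q_all(net) ≈ 225 kPa

With the water table at the surface the whole profile is submerged: γ' = 17.5 − 9.81 = 7.69 kN/m³, so q = γ'·D_f = 13.073 kPa.
q_ult = c·N_c·s_c + q·N_q
     = 118 × 5.14 × 1.3 + 13.073 × 1
     = 788.48 + 13.073 = 801.55 kPa.
q_net = 801.55 − 13.073 = 788.48 kPa.
q_all(net) = 788.48 / 3.5 = 225.28 kPa.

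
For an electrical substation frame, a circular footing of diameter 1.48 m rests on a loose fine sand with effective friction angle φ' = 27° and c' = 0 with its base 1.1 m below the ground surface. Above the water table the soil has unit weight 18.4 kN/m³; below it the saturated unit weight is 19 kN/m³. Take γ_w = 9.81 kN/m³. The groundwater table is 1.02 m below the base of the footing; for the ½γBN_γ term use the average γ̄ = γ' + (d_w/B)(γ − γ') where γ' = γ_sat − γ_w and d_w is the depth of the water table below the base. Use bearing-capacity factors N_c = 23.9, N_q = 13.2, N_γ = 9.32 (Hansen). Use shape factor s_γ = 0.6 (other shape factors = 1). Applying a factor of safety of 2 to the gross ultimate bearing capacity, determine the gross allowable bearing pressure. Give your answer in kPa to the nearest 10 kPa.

q_all ≈ 170 kPa

Effective surcharge at the founding depth q = γ·D_f = 18.4 × 1.1 = 20.24 kPa.
With d_w = 1.02 m < B, γ̄ = 9.19 + (1.02/1.48) × (18.4 − 9.19) = 15.537 kN/m³.
q_ult = q·N_q + 0.5·γ·B·N_γ·s_γ
     = 20.24 × 13.2 + 0.5 × 15.537 × 1.48 × 9.32 × 0.6
     = 267.17 + 64.295 = 331.46 kPa.
q_all = q_ult / FS = 331.46 / 2 = 165.73 kPa.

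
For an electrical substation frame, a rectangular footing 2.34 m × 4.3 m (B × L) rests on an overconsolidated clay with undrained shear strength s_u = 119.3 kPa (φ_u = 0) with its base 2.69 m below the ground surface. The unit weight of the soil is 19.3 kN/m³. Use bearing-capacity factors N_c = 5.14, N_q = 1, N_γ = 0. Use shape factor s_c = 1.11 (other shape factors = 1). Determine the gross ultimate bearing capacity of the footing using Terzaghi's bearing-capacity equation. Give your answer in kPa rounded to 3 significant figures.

q_ult ≈ 733 kPa

Effective surcharge at the founding depth q = γ·D_f = 19.3 × 2.69 = 51.917 kPa.
q_ult = c·N_c·s_c + q·N_q
     = 119.3 × 5.14 × 1.11 + 51.917 × 1
     = 680.65 + 51.917 = 732.57 kPa.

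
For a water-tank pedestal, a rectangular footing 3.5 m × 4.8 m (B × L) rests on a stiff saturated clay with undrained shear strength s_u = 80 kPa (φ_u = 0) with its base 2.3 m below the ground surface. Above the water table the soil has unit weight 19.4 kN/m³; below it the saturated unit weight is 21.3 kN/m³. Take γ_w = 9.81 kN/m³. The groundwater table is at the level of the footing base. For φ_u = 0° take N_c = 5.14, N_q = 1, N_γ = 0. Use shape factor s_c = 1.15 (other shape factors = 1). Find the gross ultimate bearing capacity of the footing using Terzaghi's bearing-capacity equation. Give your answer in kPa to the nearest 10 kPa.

q_ult ≈ 520 kPa

q = γ·D_f = 19.4 × 2.3 = 44.62 kPa.
c·N_c·s_c = 80 × 5.14 × 1.15 = 472.88 kPa
q·N_q = 44.62 × 1 = 44.62 kPa
q_ult = 472.88 + 44.62 = 517.5 kPa.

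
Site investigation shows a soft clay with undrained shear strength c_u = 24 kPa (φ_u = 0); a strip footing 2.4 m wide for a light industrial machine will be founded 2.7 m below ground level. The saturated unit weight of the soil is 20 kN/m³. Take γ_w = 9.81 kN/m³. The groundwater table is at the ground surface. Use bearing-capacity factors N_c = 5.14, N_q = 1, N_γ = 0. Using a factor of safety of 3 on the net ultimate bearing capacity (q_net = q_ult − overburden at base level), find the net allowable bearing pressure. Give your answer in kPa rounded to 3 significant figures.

q_all(net) ≈ 41.1 kPa

Water table at ground surface, so effective unit weight γ' = 20 − 9.81 = 10.19 kN/m³ is used throughout; overburden q = 10.19 × 2.7 = 27.513 kPa.
Cohesion term c·N_c = 24 × 5.14 = 123.36 kPa; surcharge term q·N_q = 27.513 × 1 = 27.513 kPa.
q_ult = 123.36 + 27.513 = 150.87 kPa.
q_net = 150.87 − 27.513 = 123.36 kPa.
q_all(net) = 123.36 / 3 = 41.12 kPa.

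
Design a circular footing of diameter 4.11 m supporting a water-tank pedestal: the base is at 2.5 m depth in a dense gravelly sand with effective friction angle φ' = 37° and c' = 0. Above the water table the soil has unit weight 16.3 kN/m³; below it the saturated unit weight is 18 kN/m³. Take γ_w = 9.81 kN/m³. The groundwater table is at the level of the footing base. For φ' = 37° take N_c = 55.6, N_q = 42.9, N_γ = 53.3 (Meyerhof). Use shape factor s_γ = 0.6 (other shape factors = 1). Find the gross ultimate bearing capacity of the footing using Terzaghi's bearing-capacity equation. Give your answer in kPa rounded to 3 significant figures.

q_ult ≈ 2290 kPa

Overburden at base level: q = 16.3 × 2.5 = 40.75 kPa.
Below the base the soil is submerged, so the ½γBN_γ term uses γ' = 18 − 9.81 = 8.19 kN/m³.
Surcharge term q·N_q = 40.75 × 42.9 = 1748.2 kPa; self-weight term 0.5·γ·B·N_γ·s_γ = 0.5 × 8.19 × 4.11 × 53.3 × 0.6 = 538.24 kPa.
q_ult = 1748.2 + 538.24 = 2286.4 kPa.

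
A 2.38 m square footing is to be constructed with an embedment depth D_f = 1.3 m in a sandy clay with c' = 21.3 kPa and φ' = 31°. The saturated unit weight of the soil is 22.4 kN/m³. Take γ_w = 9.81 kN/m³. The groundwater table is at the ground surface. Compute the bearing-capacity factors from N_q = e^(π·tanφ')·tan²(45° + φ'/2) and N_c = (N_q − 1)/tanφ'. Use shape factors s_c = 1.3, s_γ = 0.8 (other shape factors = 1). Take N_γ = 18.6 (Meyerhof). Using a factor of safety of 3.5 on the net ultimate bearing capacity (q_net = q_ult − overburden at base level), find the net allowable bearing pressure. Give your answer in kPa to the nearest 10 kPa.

q_all(net) ≈ 410 kPa

N_q = e^(π·tan31°)·tan²(60.5°) = 20.63; N_c = (N_q − 1)/tanφ' = 32.67.
With the water table at the surface the whole profile is submerged: γ' = 22.4 − 9.81 = 12.59 kN/m³, so q = γ'·D_f = 16.367 kPa; the same γ' applies in the ½γBN_γ term.
q_ult = c·N_c·s_c + q·N_q + 0.5·γ·B·N_γ·s_γ
     = 21.3 × 32.671 × 1.3 + 16.367 × 20.631 + 0.5 × 12.59 × 2.38 × 18.6 × 0.8
     = 904.66 + 337.66 + 222.93 = 1465.3 kPa.
q_net = 1465.3 − 16.367 = 1448.9 kPa.
q_all(net) = 1448.9 / 3.5 = 413.97 kPa.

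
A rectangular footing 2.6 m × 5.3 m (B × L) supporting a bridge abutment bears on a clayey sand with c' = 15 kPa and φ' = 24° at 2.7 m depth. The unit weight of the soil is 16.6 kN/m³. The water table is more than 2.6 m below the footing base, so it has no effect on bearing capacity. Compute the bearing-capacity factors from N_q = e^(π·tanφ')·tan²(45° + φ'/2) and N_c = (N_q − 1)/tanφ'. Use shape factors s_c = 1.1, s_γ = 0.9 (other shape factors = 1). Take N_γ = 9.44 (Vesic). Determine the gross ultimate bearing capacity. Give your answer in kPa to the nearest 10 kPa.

tan24° = 0.4452, so N_q = e^(π×0.4452)·tan²(57°) = 4.05 × 2.371 = 9.6.
N_c = (9.6 − 1)/tan24° = 19.32.
Overburden at base level: q = 16.6 × 2.7 = 44.82 kPa.
Cohesion term c·N_c·s_c = 15 × 19.324 × 1.1 = 318.84 kPa; surcharge term q·N_q = 44.82 × 9.6034 = 430.42 kPa; self-weight term 0.5·γ·B·N_γ·s_γ = 0.5 × 16.6 × 2.6 × 9.44 × 0.9 = 183.34 kPa.
q_ult = 318.84 + 430.42 + 183.34 = 932.61 kPa.

q_ult ≈ 930 kPa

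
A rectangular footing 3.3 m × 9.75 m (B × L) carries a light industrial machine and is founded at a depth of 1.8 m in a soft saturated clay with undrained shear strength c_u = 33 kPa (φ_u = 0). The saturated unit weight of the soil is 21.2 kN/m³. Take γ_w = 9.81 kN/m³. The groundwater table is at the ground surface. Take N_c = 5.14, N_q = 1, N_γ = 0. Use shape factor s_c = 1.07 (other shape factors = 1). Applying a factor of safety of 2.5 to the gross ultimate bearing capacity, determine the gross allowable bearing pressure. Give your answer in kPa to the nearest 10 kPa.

Water table at ground surface, so effective unit weight γ' = 21.2 − 9.81 = 11.39 kN/m³ is used throughout; overburden q = 11.39 × 1.8 = 20.502 kPa.
Cohesion term c·N_c·s_c = 33 × 5.14 × 1.07 = 181.49 kPa; surcharge term q·N_q = 20.502 × 1 = 20.502 kPa.
q_ult = 181.49 + 20.502 = 202 kPa.
q_all = q_ult / FS = 202 / 2.5 = 80.798 kPa.

q_all ≈ 80 kPa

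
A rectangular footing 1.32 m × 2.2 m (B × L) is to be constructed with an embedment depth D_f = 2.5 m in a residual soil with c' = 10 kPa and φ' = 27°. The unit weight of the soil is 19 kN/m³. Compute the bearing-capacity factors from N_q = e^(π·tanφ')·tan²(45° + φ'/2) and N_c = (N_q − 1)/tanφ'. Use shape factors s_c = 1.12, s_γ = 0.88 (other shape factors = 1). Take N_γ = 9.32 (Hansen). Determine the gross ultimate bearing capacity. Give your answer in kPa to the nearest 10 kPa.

q_ult ≈ 1000 kPa

tan27° = 0.5095, so N_q = e^(π×0.5095)·tan²(58.5°) = 4.957 × 2.663 = 13.2.
N_c = (13.2 − 1)/tan27° = 23.94.
Overburden at base level: q = 19 × 2.5 = 47.5 kPa.
Cohesion term c·N_c·s_c = 10 × 23.942 × 1.12 = 268.15 kPa; surcharge term q·N_q = 47.5 × 13.199 = 626.96 kPa; self-weight term 0.5·γ·B·N_γ·s_γ = 0.5 × 19 × 1.32 × 9.32 × 0.88 = 102.85 kPa.
q_ult = 268.15 + 626.96 + 102.85 = 997.96 kPa.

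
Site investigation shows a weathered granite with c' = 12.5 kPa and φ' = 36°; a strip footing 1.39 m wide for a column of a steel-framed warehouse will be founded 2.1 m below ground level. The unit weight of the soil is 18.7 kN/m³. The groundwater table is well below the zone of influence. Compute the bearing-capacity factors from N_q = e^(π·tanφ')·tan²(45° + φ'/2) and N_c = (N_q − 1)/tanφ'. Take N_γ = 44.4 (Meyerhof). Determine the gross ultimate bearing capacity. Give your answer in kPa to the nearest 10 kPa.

q_ult ≈ 2690 kPa

tan36° = 0.7265, so N_q = e^(π×0.7265)·tan²(63°) = 9.801 × 3.852 = 37.75.
N_c = (37.75 − 1)/tan36° = 50.59.
Overburden at base level: q = 18.7 × 2.1 = 39.27 kPa.
Cohesion term c·N_c = 12.5 × 50.585 = 632.32 kPa; surcharge term q·N_q = 39.27 × 37.752 = 1482.5 kPa; self-weight term 0.5·γ·B·N_γ = 0.5 × 18.7 × 1.39 × 44.4 = 577.04 kPa.
q_ult = 632.32 + 1482.5 + 577.04 = 2691.9 kPa.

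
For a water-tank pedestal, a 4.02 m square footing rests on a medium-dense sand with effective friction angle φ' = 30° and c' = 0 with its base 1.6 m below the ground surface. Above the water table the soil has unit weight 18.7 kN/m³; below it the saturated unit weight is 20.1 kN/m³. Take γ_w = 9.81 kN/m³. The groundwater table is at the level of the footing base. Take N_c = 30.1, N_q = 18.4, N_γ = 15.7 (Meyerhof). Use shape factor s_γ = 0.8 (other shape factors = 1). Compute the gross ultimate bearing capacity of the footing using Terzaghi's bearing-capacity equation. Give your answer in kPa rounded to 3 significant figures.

q_ult ≈ 810 kPa

q = γ·D_f = 18.7 × 1.6 = 29.92 kPa.
For the ½γBN_γ term take γ' = 20.1 − 9.81 = 10.29 kN/m³ (soil below base is submerged).
q·N_q = 29.92 × 18.4 = 550.53 kPa
0.5·γ·B·N_γ·s_γ = 0.5 × 10.29 × 4.02 × 15.7 × 0.8 = 259.78 kPa
q_ult = 550.53 + 259.78 = 810.31 kPa.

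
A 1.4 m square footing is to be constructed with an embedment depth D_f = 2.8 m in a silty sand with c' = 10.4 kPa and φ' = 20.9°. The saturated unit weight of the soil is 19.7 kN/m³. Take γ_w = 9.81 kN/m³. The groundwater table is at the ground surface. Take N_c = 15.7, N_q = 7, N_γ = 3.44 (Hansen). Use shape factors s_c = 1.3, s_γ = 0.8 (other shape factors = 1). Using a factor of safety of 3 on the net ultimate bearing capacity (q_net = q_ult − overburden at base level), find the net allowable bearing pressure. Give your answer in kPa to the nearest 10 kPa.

Water table at ground surface, so effective unit weight γ' = 19.7 − 9.81 = 9.89 kN/m³ is used throughout; overburden q = 9.89 × 2.8 = 27.692 kPa; the same γ' applies in the ½γBN_γ term.
Cohesion term c·N_c·s_c = 10.4 × 15.7 × 1.3 = 212.26 kPa; surcharge term q·N_q = 27.692 × 7 = 193.84 kPa; self-weight term 0.5·γ·B·N_γ·s_γ = 0.5 × 9.89 × 1.4 × 3.44 × 0.8 = 19.052 kPa.
q_ult = 212.26 + 193.84 + 19.052 = 425.16 kPa.
q_net = 425.16 − 27.692 = 397.47 kPa.
q_all(net) = 397.47 / 3 = 132.49 kPa.

q_all(net) ≈ 130 kPa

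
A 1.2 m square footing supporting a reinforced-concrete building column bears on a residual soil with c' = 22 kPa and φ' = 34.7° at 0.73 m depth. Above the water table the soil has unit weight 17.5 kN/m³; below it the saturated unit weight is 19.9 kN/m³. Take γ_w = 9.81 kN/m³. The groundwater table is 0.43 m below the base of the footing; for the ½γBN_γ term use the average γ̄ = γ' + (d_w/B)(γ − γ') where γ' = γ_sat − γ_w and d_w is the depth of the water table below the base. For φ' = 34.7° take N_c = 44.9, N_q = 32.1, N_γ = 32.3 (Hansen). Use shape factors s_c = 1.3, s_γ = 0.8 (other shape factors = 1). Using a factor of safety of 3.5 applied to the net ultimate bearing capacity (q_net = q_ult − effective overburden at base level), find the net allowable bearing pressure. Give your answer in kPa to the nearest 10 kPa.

q_all(net) ≈ 540 kPa

q = γ·D_f = 17.5 × 0.73 = 12.775 kPa.
γ' = 10.09 kN/m³; averaging over the depth B below the base, γ̄ = γ' + (d_w/B)(γ − γ') = 12.745 kN/m³.
c·N_c·s_c = 22 × 44.9 × 1.3 = 1284.1 kPa
q·N_q = 12.775 × 32.1 = 410.08 kPa
0.5·γ·B·N_γ·s_γ = 0.5 × 12.745 × 1.2 × 32.3 × 0.8 = 197.6 kPa
q_ult = 1284.1 + 410.08 + 197.6 = 1891.8 kPa.
Net ultimate: q_net = 1891.8 − 12.775 = 1879 kPa.
q_all(net) = 1879 / 3.5 = 536.87 kPa.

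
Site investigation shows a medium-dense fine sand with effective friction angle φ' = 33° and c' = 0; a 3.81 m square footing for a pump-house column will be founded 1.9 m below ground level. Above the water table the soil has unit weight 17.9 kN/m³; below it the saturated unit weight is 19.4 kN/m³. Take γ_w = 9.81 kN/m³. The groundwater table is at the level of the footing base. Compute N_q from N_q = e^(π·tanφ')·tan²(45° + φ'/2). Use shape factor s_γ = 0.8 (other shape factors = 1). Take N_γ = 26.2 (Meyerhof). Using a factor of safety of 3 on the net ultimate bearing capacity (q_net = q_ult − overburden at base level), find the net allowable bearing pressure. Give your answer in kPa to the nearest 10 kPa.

N_q = e^(π·tan33°)·tan²(61.5°) = 26.09.
Overburden at base level: q = 17.9 × 1.9 = 34.01 kPa.
Below the base the soil is submerged, so the ½γBN_γ term uses γ' = 19.4 − 9.81 = 9.59 kN/m³.
Surcharge term q·N_q = 34.01 × 26.092 = 887.39 kPa; self-weight term 0.5·γ·B·N_γ·s_γ = 0.5 × 9.59 × 3.81 × 26.2 × 0.8 = 382.92 kPa.
q_ult = 887.39 + 382.92 = 1270.3 kPa.
q_net = 1270.3 − 34.01 = 1236.3 kPa.
q_all(net) = 1236.3 / 3 = 412.1 kPa.

q_all(net) ≈ 410 kPa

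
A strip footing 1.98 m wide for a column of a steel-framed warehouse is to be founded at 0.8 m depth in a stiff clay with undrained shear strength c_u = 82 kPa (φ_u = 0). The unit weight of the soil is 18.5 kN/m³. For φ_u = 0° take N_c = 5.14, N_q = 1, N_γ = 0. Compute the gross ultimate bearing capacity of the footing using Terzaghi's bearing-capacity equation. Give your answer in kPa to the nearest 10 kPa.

q_ult ≈ 440 kPa

Effective surcharge at the founding depth q = γ·D_f = 18.5 × 0.8 = 14.8 kPa.
q_ult = c·N_c + q·N_q
     = 82 × 5.14 + 14.8 × 1
     = 421.48 + 14.8 = 436.28 kPa.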